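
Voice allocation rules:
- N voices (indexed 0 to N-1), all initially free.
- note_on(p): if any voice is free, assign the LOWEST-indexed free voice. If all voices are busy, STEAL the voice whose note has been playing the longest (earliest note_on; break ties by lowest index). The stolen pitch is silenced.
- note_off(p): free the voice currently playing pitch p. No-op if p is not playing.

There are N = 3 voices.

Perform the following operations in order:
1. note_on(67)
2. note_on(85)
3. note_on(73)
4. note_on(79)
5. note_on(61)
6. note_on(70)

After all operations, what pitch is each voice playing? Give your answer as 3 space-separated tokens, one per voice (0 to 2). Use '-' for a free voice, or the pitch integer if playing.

Op 1: note_on(67): voice 0 is free -> assigned | voices=[67 - -]
Op 2: note_on(85): voice 1 is free -> assigned | voices=[67 85 -]
Op 3: note_on(73): voice 2 is free -> assigned | voices=[67 85 73]
Op 4: note_on(79): all voices busy, STEAL voice 0 (pitch 67, oldest) -> assign | voices=[79 85 73]
Op 5: note_on(61): all voices busy, STEAL voice 1 (pitch 85, oldest) -> assign | voices=[79 61 73]
Op 6: note_on(70): all voices busy, STEAL voice 2 (pitch 73, oldest) -> assign | voices=[79 61 70]

Answer: 79 61 70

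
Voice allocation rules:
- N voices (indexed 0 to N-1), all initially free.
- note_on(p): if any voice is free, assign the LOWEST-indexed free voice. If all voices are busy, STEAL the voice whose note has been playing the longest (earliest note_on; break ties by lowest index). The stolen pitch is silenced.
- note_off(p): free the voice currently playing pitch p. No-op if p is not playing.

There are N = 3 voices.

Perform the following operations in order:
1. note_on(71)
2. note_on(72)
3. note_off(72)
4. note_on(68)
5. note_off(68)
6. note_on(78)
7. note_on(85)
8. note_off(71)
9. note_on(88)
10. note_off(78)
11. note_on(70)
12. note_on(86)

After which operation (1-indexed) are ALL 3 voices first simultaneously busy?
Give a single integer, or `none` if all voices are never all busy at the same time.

Answer: 7

Derivation:
Op 1: note_on(71): voice 0 is free -> assigned | voices=[71 - -]
Op 2: note_on(72): voice 1 is free -> assigned | voices=[71 72 -]
Op 3: note_off(72): free voice 1 | voices=[71 - -]
Op 4: note_on(68): voice 1 is free -> assigned | voices=[71 68 -]
Op 5: note_off(68): free voice 1 | voices=[71 - -]
Op 6: note_on(78): voice 1 is free -> assigned | voices=[71 78 -]
Op 7: note_on(85): voice 2 is free -> assigned | voices=[71 78 85]
Op 8: note_off(71): free voice 0 | voices=[- 78 85]
Op 9: note_on(88): voice 0 is free -> assigned | voices=[88 78 85]
Op 10: note_off(78): free voice 1 | voices=[88 - 85]
Op 11: note_on(70): voice 1 is free -> assigned | voices=[88 70 85]
Op 12: note_on(86): all voices busy, STEAL voice 2 (pitch 85, oldest) -> assign | voices=[88 70 86]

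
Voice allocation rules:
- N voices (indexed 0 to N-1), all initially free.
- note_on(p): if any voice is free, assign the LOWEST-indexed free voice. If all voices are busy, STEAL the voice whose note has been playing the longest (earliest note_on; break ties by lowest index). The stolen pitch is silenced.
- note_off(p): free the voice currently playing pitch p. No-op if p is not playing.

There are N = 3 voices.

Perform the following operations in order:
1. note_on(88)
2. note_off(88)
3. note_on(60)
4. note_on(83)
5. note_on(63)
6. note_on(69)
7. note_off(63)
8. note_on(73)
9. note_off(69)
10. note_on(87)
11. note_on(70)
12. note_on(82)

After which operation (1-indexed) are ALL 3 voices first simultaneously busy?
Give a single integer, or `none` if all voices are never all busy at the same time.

Op 1: note_on(88): voice 0 is free -> assigned | voices=[88 - -]
Op 2: note_off(88): free voice 0 | voices=[- - -]
Op 3: note_on(60): voice 0 is free -> assigned | voices=[60 - -]
Op 4: note_on(83): voice 1 is free -> assigned | voices=[60 83 -]
Op 5: note_on(63): voice 2 is free -> assigned | voices=[60 83 63]
Op 6: note_on(69): all voices busy, STEAL voice 0 (pitch 60, oldest) -> assign | voices=[69 83 63]
Op 7: note_off(63): free voice 2 | voices=[69 83 -]
Op 8: note_on(73): voice 2 is free -> assigned | voices=[69 83 73]
Op 9: note_off(69): free voice 0 | voices=[- 83 73]
Op 10: note_on(87): voice 0 is free -> assigned | voices=[87 83 73]
Op 11: note_on(70): all voices busy, STEAL voice 1 (pitch 83, oldest) -> assign | voices=[87 70 73]
Op 12: note_on(82): all voices busy, STEAL voice 2 (pitch 73, oldest) -> assign | voices=[87 70 82]

Answer: 5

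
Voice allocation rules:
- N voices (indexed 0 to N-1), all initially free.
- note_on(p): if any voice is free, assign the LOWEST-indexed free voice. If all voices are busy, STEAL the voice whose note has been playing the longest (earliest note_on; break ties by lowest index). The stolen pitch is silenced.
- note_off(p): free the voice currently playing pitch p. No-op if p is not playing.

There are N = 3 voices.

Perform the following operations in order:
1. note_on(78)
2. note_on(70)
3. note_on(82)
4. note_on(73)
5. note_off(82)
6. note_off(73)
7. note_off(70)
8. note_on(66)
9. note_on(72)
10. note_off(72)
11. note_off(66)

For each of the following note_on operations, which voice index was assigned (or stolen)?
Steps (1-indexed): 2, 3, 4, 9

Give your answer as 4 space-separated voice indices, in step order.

Answer: 1 2 0 1

Derivation:
Op 1: note_on(78): voice 0 is free -> assigned | voices=[78 - -]
Op 2: note_on(70): voice 1 is free -> assigned | voices=[78 70 -]
Op 3: note_on(82): voice 2 is free -> assigned | voices=[78 70 82]
Op 4: note_on(73): all voices busy, STEAL voice 0 (pitch 78, oldest) -> assign | voices=[73 70 82]
Op 5: note_off(82): free voice 2 | voices=[73 70 -]
Op 6: note_off(73): free voice 0 | voices=[- 70 -]
Op 7: note_off(70): free voice 1 | voices=[- - -]
Op 8: note_on(66): voice 0 is free -> assigned | voices=[66 - -]
Op 9: note_on(72): voice 1 is free -> assigned | voices=[66 72 -]
Op 10: note_off(72): free voice 1 | voices=[66 - -]
Op 11: note_off(66): free voice 0 | voices=[- - -]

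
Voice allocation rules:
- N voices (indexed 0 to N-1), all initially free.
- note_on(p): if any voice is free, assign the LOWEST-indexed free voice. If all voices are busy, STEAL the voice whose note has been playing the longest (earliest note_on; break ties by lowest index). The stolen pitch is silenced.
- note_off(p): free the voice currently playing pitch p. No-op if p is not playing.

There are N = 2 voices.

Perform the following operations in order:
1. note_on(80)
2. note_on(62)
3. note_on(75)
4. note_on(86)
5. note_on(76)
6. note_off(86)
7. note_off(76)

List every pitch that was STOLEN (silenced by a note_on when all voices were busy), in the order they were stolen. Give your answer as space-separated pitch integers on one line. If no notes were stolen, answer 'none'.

Op 1: note_on(80): voice 0 is free -> assigned | voices=[80 -]
Op 2: note_on(62): voice 1 is free -> assigned | voices=[80 62]
Op 3: note_on(75): all voices busy, STEAL voice 0 (pitch 80, oldest) -> assign | voices=[75 62]
Op 4: note_on(86): all voices busy, STEAL voice 1 (pitch 62, oldest) -> assign | voices=[75 86]
Op 5: note_on(76): all voices busy, STEAL voice 0 (pitch 75, oldest) -> assign | voices=[76 86]
Op 6: note_off(86): free voice 1 | voices=[76 -]
Op 7: note_off(76): free voice 0 | voices=[- -]

Answer: 80 62 75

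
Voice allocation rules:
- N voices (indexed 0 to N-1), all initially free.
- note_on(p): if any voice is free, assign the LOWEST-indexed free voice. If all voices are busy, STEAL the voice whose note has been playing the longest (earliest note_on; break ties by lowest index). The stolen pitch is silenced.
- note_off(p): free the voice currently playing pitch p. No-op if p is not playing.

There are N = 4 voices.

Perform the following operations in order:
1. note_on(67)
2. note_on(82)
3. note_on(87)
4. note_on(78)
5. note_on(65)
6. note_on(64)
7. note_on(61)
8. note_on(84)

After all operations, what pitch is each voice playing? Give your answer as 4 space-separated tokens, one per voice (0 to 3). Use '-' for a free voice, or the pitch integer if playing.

Answer: 65 64 61 84

Derivation:
Op 1: note_on(67): voice 0 is free -> assigned | voices=[67 - - -]
Op 2: note_on(82): voice 1 is free -> assigned | voices=[67 82 - -]
Op 3: note_on(87): voice 2 is free -> assigned | voices=[67 82 87 -]
Op 4: note_on(78): voice 3 is free -> assigned | voices=[67 82 87 78]
Op 5: note_on(65): all voices busy, STEAL voice 0 (pitch 67, oldest) -> assign | voices=[65 82 87 78]
Op 6: note_on(64): all voices busy, STEAL voice 1 (pitch 82, oldest) -> assign | voices=[65 64 87 78]
Op 7: note_on(61): all voices busy, STEAL voice 2 (pitch 87, oldest) -> assign | voices=[65 64 61 78]
Op 8: note_on(84): all voices busy, STEAL voice 3 (pitch 78, oldest) -> assign | voices=[65 64 61 84]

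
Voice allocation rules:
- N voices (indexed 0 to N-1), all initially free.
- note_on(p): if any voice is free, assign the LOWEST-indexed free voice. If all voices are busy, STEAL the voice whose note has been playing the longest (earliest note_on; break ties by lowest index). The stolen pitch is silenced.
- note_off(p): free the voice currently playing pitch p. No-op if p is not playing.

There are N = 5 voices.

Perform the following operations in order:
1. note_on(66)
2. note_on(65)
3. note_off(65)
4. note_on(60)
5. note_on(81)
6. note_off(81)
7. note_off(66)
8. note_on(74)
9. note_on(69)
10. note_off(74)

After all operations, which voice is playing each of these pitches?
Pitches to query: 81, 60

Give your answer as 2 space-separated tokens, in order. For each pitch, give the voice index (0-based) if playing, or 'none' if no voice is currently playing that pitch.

Answer: none 1

Derivation:
Op 1: note_on(66): voice 0 is free -> assigned | voices=[66 - - - -]
Op 2: note_on(65): voice 1 is free -> assigned | voices=[66 65 - - -]
Op 3: note_off(65): free voice 1 | voices=[66 - - - -]
Op 4: note_on(60): voice 1 is free -> assigned | voices=[66 60 - - -]
Op 5: note_on(81): voice 2 is free -> assigned | voices=[66 60 81 - -]
Op 6: note_off(81): free voice 2 | voices=[66 60 - - -]
Op 7: note_off(66): free voice 0 | voices=[- 60 - - -]
Op 8: note_on(74): voice 0 is free -> assigned | voices=[74 60 - - -]
Op 9: note_on(69): voice 2 is free -> assigned | voices=[74 60 69 - -]
Op 10: note_off(74): free voice 0 | voices=[- 60 69 - -]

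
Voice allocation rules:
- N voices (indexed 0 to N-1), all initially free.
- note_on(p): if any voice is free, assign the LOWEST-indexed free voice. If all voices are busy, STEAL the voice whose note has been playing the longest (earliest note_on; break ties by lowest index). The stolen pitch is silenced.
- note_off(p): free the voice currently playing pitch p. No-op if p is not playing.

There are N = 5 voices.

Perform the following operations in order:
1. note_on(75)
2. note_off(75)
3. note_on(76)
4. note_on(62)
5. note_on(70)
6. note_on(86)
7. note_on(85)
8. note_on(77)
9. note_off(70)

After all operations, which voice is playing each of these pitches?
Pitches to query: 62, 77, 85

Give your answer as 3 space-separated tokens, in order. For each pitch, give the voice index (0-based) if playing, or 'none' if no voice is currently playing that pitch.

Op 1: note_on(75): voice 0 is free -> assigned | voices=[75 - - - -]
Op 2: note_off(75): free voice 0 | voices=[- - - - -]
Op 3: note_on(76): voice 0 is free -> assigned | voices=[76 - - - -]
Op 4: note_on(62): voice 1 is free -> assigned | voices=[76 62 - - -]
Op 5: note_on(70): voice 2 is free -> assigned | voices=[76 62 70 - -]
Op 6: note_on(86): voice 3 is free -> assigned | voices=[76 62 70 86 -]
Op 7: note_on(85): voice 4 is free -> assigned | voices=[76 62 70 86 85]
Op 8: note_on(77): all voices busy, STEAL voice 0 (pitch 76, oldest) -> assign | voices=[77 62 70 86 85]
Op 9: note_off(70): free voice 2 | voices=[77 62 - 86 85]

Answer: 1 0 4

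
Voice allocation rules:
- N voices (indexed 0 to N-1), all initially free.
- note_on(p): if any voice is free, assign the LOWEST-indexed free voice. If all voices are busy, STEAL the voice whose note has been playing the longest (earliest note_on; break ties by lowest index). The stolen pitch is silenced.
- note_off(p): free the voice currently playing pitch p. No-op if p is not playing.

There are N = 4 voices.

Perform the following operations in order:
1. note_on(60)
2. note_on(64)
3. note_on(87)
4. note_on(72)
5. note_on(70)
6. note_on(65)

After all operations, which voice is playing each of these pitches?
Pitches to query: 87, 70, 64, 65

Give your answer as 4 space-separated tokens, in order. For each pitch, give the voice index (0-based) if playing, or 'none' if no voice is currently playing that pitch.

Answer: 2 0 none 1

Derivation:
Op 1: note_on(60): voice 0 is free -> assigned | voices=[60 - - -]
Op 2: note_on(64): voice 1 is free -> assigned | voices=[60 64 - -]
Op 3: note_on(87): voice 2 is free -> assigned | voices=[60 64 87 -]
Op 4: note_on(72): voice 3 is free -> assigned | voices=[60 64 87 72]
Op 5: note_on(70): all voices busy, STEAL voice 0 (pitch 60, oldest) -> assign | voices=[70 64 87 72]
Op 6: note_on(65): all voices busy, STEAL voice 1 (pitch 64, oldest) -> assign | voices=[70 65 87 72]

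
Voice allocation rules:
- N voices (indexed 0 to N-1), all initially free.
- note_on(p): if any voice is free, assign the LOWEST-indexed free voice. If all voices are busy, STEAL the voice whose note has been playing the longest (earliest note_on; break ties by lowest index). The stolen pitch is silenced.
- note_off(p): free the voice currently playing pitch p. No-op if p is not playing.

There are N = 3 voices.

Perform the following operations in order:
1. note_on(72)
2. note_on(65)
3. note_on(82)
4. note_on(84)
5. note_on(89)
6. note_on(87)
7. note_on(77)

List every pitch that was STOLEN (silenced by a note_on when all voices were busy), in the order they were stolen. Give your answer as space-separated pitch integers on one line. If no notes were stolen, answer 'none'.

Answer: 72 65 82 84

Derivation:
Op 1: note_on(72): voice 0 is free -> assigned | voices=[72 - -]
Op 2: note_on(65): voice 1 is free -> assigned | voices=[72 65 -]
Op 3: note_on(82): voice 2 is free -> assigned | voices=[72 65 82]
Op 4: note_on(84): all voices busy, STEAL voice 0 (pitch 72, oldest) -> assign | voices=[84 65 82]
Op 5: note_on(89): all voices busy, STEAL voice 1 (pitch 65, oldest) -> assign | voices=[84 89 82]
Op 6: note_on(87): all voices busy, STEAL voice 2 (pitch 82, oldest) -> assign | voices=[84 89 87]
Op 7: note_on(77): all voices busy, STEAL voice 0 (pitch 84, oldest) -> assign | voices=[77 89 87]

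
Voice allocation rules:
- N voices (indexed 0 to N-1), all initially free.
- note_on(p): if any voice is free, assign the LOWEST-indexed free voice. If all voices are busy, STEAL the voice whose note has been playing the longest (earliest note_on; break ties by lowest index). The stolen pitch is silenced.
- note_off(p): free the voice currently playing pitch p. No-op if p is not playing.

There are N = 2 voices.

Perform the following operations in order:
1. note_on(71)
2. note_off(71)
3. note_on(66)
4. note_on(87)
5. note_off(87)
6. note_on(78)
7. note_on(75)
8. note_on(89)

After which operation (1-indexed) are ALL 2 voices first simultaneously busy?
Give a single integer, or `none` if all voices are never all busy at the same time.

Op 1: note_on(71): voice 0 is free -> assigned | voices=[71 -]
Op 2: note_off(71): free voice 0 | voices=[- -]
Op 3: note_on(66): voice 0 is free -> assigned | voices=[66 -]
Op 4: note_on(87): voice 1 is free -> assigned | voices=[66 87]
Op 5: note_off(87): free voice 1 | voices=[66 -]
Op 6: note_on(78): voice 1 is free -> assigned | voices=[66 78]
Op 7: note_on(75): all voices busy, STEAL voice 0 (pitch 66, oldest) -> assign | voices=[75 78]
Op 8: note_on(89): all voices busy, STEAL voice 1 (pitch 78, oldest) -> assign | voices=[75 89]

Answer: 4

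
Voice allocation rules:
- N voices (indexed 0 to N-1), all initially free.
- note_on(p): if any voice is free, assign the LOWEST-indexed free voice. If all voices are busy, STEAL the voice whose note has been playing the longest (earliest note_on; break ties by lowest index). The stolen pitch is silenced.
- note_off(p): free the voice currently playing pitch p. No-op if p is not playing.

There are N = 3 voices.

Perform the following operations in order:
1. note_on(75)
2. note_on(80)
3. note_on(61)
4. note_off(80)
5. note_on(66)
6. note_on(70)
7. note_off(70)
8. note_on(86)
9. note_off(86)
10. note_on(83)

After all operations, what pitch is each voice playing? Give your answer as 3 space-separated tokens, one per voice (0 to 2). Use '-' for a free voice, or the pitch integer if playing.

Answer: 83 66 61

Derivation:
Op 1: note_on(75): voice 0 is free -> assigned | voices=[75 - -]
Op 2: note_on(80): voice 1 is free -> assigned | voices=[75 80 -]
Op 3: note_on(61): voice 2 is free -> assigned | voices=[75 80 61]
Op 4: note_off(80): free voice 1 | voices=[75 - 61]
Op 5: note_on(66): voice 1 is free -> assigned | voices=[75 66 61]
Op 6: note_on(70): all voices busy, STEAL voice 0 (pitch 75, oldest) -> assign | voices=[70 66 61]
Op 7: note_off(70): free voice 0 | voices=[- 66 61]
Op 8: note_on(86): voice 0 is free -> assigned | voices=[86 66 61]
Op 9: note_off(86): free voice 0 | voices=[- 66 61]
Op 10: note_on(83): voice 0 is free -> assigned | voices=[83 66 61]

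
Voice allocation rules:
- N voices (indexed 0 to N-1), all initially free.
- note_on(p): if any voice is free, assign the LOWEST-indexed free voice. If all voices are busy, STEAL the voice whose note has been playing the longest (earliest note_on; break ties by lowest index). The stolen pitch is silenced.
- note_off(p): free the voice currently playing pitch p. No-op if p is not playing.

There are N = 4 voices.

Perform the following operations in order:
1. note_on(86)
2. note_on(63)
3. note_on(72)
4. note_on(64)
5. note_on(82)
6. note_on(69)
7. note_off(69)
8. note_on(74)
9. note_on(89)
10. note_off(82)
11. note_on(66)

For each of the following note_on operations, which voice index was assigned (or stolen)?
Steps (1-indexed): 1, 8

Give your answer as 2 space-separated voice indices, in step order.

Answer: 0 1

Derivation:
Op 1: note_on(86): voice 0 is free -> assigned | voices=[86 - - -]
Op 2: note_on(63): voice 1 is free -> assigned | voices=[86 63 - -]
Op 3: note_on(72): voice 2 is free -> assigned | voices=[86 63 72 -]
Op 4: note_on(64): voice 3 is free -> assigned | voices=[86 63 72 64]
Op 5: note_on(82): all voices busy, STEAL voice 0 (pitch 86, oldest) -> assign | voices=[82 63 72 64]
Op 6: note_on(69): all voices busy, STEAL voice 1 (pitch 63, oldest) -> assign | voices=[82 69 72 64]
Op 7: note_off(69): free voice 1 | voices=[82 - 72 64]
Op 8: note_on(74): voice 1 is free -> assigned | voices=[82 74 72 64]
Op 9: note_on(89): all voices busy, STEAL voice 2 (pitch 72, oldest) -> assign | voices=[82 74 89 64]
Op 10: note_off(82): free voice 0 | voices=[- 74 89 64]
Op 11: note_on(66): voice 0 is free -> assigned | voices=[66 74 89 64]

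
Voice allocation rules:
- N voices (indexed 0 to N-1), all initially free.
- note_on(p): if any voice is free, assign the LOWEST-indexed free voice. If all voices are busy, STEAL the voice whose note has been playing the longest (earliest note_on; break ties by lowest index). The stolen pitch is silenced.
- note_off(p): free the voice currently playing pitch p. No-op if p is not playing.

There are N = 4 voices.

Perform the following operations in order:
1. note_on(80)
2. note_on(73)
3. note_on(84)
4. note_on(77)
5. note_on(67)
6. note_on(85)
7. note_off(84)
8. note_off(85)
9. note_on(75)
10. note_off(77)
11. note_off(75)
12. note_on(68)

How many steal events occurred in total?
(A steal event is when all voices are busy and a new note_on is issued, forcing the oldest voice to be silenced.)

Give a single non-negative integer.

Op 1: note_on(80): voice 0 is free -> assigned | voices=[80 - - -]
Op 2: note_on(73): voice 1 is free -> assigned | voices=[80 73 - -]
Op 3: note_on(84): voice 2 is free -> assigned | voices=[80 73 84 -]
Op 4: note_on(77): voice 3 is free -> assigned | voices=[80 73 84 77]
Op 5: note_on(67): all voices busy, STEAL voice 0 (pitch 80, oldest) -> assign | voices=[67 73 84 77]
Op 6: note_on(85): all voices busy, STEAL voice 1 (pitch 73, oldest) -> assign | voices=[67 85 84 77]
Op 7: note_off(84): free voice 2 | voices=[67 85 - 77]
Op 8: note_off(85): free voice 1 | voices=[67 - - 77]
Op 9: note_on(75): voice 1 is free -> assigned | voices=[67 75 - 77]
Op 10: note_off(77): free voice 3 | voices=[67 75 - -]
Op 11: note_off(75): free voice 1 | voices=[67 - - -]
Op 12: note_on(68): voice 1 is free -> assigned | voices=[67 68 - -]

Answer: 2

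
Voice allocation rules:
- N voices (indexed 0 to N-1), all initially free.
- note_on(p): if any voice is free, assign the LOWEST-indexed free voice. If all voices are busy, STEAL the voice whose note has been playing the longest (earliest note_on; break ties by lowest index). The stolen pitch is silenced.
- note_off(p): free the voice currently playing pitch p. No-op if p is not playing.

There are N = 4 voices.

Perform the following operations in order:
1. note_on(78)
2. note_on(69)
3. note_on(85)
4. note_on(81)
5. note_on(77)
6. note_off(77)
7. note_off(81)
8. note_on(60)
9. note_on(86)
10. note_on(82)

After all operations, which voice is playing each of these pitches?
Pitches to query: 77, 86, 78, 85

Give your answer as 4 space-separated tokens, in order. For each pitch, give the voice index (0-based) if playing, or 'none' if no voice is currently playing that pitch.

Answer: none 3 none 2

Derivation:
Op 1: note_on(78): voice 0 is free -> assigned | voices=[78 - - -]
Op 2: note_on(69): voice 1 is free -> assigned | voices=[78 69 - -]
Op 3: note_on(85): voice 2 is free -> assigned | voices=[78 69 85 -]
Op 4: note_on(81): voice 3 is free -> assigned | voices=[78 69 85 81]
Op 5: note_on(77): all voices busy, STEAL voice 0 (pitch 78, oldest) -> assign | voices=[77 69 85 81]
Op 6: note_off(77): free voice 0 | voices=[- 69 85 81]
Op 7: note_off(81): free voice 3 | voices=[- 69 85 -]
Op 8: note_on(60): voice 0 is free -> assigned | voices=[60 69 85 -]
Op 9: note_on(86): voice 3 is free -> assigned | voices=[60 69 85 86]
Op 10: note_on(82): all voices busy, STEAL voice 1 (pitch 69, oldest) -> assign | voices=[60 82 85 86]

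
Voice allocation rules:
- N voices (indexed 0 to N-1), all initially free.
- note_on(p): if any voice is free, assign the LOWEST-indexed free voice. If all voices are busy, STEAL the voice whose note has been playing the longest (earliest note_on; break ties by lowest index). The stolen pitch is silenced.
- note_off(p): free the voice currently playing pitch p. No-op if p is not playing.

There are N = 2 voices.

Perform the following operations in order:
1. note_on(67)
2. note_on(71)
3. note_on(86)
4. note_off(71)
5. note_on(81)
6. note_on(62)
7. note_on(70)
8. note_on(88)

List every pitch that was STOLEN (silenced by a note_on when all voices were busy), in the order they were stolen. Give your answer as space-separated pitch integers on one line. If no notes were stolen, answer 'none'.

Op 1: note_on(67): voice 0 is free -> assigned | voices=[67 -]
Op 2: note_on(71): voice 1 is free -> assigned | voices=[67 71]
Op 3: note_on(86): all voices busy, STEAL voice 0 (pitch 67, oldest) -> assign | voices=[86 71]
Op 4: note_off(71): free voice 1 | voices=[86 -]
Op 5: note_on(81): voice 1 is free -> assigned | voices=[86 81]
Op 6: note_on(62): all voices busy, STEAL voice 0 (pitch 86, oldest) -> assign | voices=[62 81]
Op 7: note_on(70): all voices busy, STEAL voice 1 (pitch 81, oldest) -> assign | voices=[62 70]
Op 8: note_on(88): all voices busy, STEAL voice 0 (pitch 62, oldest) -> assign | voices=[88 70]

Answer: 67 86 81 62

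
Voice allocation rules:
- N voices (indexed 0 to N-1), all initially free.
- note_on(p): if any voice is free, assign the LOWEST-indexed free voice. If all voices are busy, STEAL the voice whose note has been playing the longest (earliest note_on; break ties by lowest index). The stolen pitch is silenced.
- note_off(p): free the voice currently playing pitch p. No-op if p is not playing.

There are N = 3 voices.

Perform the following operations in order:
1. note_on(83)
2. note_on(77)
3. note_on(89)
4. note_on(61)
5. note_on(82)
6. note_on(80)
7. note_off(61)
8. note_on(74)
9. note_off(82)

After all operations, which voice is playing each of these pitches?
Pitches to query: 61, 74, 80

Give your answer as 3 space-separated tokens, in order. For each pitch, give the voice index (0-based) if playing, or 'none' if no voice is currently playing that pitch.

Answer: none 0 2

Derivation:
Op 1: note_on(83): voice 0 is free -> assigned | voices=[83 - -]
Op 2: note_on(77): voice 1 is free -> assigned | voices=[83 77 -]
Op 3: note_on(89): voice 2 is free -> assigned | voices=[83 77 89]
Op 4: note_on(61): all voices busy, STEAL voice 0 (pitch 83, oldest) -> assign | voices=[61 77 89]
Op 5: note_on(82): all voices busy, STEAL voice 1 (pitch 77, oldest) -> assign | voices=[61 82 89]
Op 6: note_on(80): all voices busy, STEAL voice 2 (pitch 89, oldest) -> assign | voices=[61 82 80]
Op 7: note_off(61): free voice 0 | voices=[- 82 80]
Op 8: note_on(74): voice 0 is free -> assigned | voices=[74 82 80]
Op 9: note_off(82): free voice 1 | voices=[74 - 80]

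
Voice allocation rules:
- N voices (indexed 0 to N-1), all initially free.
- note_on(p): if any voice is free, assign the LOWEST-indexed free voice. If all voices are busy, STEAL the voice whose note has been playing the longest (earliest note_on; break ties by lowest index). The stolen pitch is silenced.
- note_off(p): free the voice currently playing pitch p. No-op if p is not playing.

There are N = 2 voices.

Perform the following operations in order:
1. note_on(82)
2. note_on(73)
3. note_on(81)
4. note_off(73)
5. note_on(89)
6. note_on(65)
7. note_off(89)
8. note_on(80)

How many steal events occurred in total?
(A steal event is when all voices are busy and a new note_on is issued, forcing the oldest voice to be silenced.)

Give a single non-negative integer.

Op 1: note_on(82): voice 0 is free -> assigned | voices=[82 -]
Op 2: note_on(73): voice 1 is free -> assigned | voices=[82 73]
Op 3: note_on(81): all voices busy, STEAL voice 0 (pitch 82, oldest) -> assign | voices=[81 73]
Op 4: note_off(73): free voice 1 | voices=[81 -]
Op 5: note_on(89): voice 1 is free -> assigned | voices=[81 89]
Op 6: note_on(65): all voices busy, STEAL voice 0 (pitch 81, oldest) -> assign | voices=[65 89]
Op 7: note_off(89): free voice 1 | voices=[65 -]
Op 8: note_on(80): voice 1 is free -> assigned | voices=[65 80]

Answer: 2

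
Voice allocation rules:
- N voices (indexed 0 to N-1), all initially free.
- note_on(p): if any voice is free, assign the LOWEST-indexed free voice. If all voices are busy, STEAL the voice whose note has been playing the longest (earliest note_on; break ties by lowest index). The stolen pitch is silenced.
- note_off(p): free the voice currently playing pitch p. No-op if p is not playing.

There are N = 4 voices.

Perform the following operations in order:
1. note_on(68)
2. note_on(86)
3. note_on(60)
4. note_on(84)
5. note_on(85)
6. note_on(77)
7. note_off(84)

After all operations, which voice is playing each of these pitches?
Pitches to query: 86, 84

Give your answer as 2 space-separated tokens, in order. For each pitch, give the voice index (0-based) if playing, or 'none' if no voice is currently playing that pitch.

Op 1: note_on(68): voice 0 is free -> assigned | voices=[68 - - -]
Op 2: note_on(86): voice 1 is free -> assigned | voices=[68 86 - -]
Op 3: note_on(60): voice 2 is free -> assigned | voices=[68 86 60 -]
Op 4: note_on(84): voice 3 is free -> assigned | voices=[68 86 60 84]
Op 5: note_on(85): all voices busy, STEAL voice 0 (pitch 68, oldest) -> assign | voices=[85 86 60 84]
Op 6: note_on(77): all voices busy, STEAL voice 1 (pitch 86, oldest) -> assign | voices=[85 77 60 84]
Op 7: note_off(84): free voice 3 | voices=[85 77 60 -]

Answer: none none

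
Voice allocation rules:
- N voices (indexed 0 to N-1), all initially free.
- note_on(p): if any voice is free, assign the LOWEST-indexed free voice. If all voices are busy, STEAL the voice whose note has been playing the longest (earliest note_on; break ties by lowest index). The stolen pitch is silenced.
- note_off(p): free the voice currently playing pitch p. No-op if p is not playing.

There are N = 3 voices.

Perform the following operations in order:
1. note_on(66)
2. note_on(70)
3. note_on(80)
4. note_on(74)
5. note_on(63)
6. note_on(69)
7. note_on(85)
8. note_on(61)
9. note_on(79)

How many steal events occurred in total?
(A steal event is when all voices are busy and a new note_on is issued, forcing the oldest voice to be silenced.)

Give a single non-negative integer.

Answer: 6

Derivation:
Op 1: note_on(66): voice 0 is free -> assigned | voices=[66 - -]
Op 2: note_on(70): voice 1 is free -> assigned | voices=[66 70 -]
Op 3: note_on(80): voice 2 is free -> assigned | voices=[66 70 80]
Op 4: note_on(74): all voices busy, STEAL voice 0 (pitch 66, oldest) -> assign | voices=[74 70 80]
Op 5: note_on(63): all voices busy, STEAL voice 1 (pitch 70, oldest) -> assign | voices=[74 63 80]
Op 6: note_on(69): all voices busy, STEAL voice 2 (pitch 80, oldest) -> assign | voices=[74 63 69]
Op 7: note_on(85): all voices busy, STEAL voice 0 (pitch 74, oldest) -> assign | voices=[85 63 69]
Op 8: note_on(61): all voices busy, STEAL voice 1 (pitch 63, oldest) -> assign | voices=[85 61 69]
Op 9: note_on(79): all voices busy, STEAL voice 2 (pitch 69, oldest) -> assign | voices=[85 61 79]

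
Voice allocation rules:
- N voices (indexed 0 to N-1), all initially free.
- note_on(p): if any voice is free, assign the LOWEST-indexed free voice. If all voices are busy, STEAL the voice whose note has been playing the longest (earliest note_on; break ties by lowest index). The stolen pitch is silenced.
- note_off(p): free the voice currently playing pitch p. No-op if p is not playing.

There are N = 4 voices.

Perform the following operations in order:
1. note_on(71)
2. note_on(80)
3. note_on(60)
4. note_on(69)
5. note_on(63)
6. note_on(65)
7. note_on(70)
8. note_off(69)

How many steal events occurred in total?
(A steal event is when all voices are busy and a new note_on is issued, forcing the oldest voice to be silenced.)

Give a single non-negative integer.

Answer: 3

Derivation:
Op 1: note_on(71): voice 0 is free -> assigned | voices=[71 - - -]
Op 2: note_on(80): voice 1 is free -> assigned | voices=[71 80 - -]
Op 3: note_on(60): voice 2 is free -> assigned | voices=[71 80 60 -]
Op 4: note_on(69): voice 3 is free -> assigned | voices=[71 80 60 69]
Op 5: note_on(63): all voices busy, STEAL voice 0 (pitch 71, oldest) -> assign | voices=[63 80 60 69]
Op 6: note_on(65): all voices busy, STEAL voice 1 (pitch 80, oldest) -> assign | voices=[63 65 60 69]
Op 7: note_on(70): all voices busy, STEAL voice 2 (pitch 60, oldest) -> assign | voices=[63 65 70 69]
Op 8: note_off(69): free voice 3 | voices=[63 65 70 -]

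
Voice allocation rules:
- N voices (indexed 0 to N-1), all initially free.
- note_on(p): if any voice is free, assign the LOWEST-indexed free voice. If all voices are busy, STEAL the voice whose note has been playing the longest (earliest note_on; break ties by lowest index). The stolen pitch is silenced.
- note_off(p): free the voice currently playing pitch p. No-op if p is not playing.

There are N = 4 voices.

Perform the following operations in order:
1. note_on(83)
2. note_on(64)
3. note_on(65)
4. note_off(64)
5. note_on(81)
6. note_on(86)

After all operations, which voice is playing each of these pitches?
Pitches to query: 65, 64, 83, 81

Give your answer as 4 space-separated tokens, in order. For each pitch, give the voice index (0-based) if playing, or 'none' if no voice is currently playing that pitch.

Op 1: note_on(83): voice 0 is free -> assigned | voices=[83 - - -]
Op 2: note_on(64): voice 1 is free -> assigned | voices=[83 64 - -]
Op 3: note_on(65): voice 2 is free -> assigned | voices=[83 64 65 -]
Op 4: note_off(64): free voice 1 | voices=[83 - 65 -]
Op 5: note_on(81): voice 1 is free -> assigned | voices=[83 81 65 -]
Op 6: note_on(86): voice 3 is free -> assigned | voices=[83 81 65 86]

Answer: 2 none 0 1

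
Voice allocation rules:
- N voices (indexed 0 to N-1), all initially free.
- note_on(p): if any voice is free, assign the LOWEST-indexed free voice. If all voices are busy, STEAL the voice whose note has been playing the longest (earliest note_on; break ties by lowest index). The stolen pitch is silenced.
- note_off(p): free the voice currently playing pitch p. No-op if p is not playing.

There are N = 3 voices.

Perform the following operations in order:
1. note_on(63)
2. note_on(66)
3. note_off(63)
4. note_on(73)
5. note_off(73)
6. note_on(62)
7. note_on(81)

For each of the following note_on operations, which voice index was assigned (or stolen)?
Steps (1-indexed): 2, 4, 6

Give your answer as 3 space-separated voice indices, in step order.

Op 1: note_on(63): voice 0 is free -> assigned | voices=[63 - -]
Op 2: note_on(66): voice 1 is free -> assigned | voices=[63 66 -]
Op 3: note_off(63): free voice 0 | voices=[- 66 -]
Op 4: note_on(73): voice 0 is free -> assigned | voices=[73 66 -]
Op 5: note_off(73): free voice 0 | voices=[- 66 -]
Op 6: note_on(62): voice 0 is free -> assigned | voices=[62 66 -]
Op 7: note_on(81): voice 2 is free -> assigned | voices=[62 66 81]

Answer: 1 0 0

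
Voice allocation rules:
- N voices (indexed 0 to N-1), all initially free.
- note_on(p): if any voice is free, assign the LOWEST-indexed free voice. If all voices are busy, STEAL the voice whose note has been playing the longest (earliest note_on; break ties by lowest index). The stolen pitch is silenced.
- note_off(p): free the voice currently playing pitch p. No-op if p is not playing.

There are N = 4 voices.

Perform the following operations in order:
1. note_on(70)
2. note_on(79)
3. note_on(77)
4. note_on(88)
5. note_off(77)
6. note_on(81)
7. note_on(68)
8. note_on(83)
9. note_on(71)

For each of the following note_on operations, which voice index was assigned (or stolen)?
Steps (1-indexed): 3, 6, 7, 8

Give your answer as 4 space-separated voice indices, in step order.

Answer: 2 2 0 1

Derivation:
Op 1: note_on(70): voice 0 is free -> assigned | voices=[70 - - -]
Op 2: note_on(79): voice 1 is free -> assigned | voices=[70 79 - -]
Op 3: note_on(77): voice 2 is free -> assigned | voices=[70 79 77 -]
Op 4: note_on(88): voice 3 is free -> assigned | voices=[70 79 77 88]
Op 5: note_off(77): free voice 2 | voices=[70 79 - 88]
Op 6: note_on(81): voice 2 is free -> assigned | voices=[70 79 81 88]
Op 7: note_on(68): all voices busy, STEAL voice 0 (pitch 70, oldest) -> assign | voices=[68 79 81 88]
Op 8: note_on(83): all voices busy, STEAL voice 1 (pitch 79, oldest) -> assign | voices=[68 83 81 88]
Op 9: note_on(71): all voices busy, STEAL voice 3 (pitch 88, oldest) -> assign | voices=[68 83 81 71]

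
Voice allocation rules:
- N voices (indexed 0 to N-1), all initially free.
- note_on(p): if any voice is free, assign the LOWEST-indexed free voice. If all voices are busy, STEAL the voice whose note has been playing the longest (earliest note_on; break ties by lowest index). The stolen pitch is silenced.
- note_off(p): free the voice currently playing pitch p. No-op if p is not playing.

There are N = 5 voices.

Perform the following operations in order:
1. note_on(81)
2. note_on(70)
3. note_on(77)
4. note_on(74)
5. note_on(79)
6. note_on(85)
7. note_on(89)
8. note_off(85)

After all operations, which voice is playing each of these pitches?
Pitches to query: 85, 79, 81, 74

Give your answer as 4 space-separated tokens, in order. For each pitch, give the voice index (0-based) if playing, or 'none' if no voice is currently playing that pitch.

Op 1: note_on(81): voice 0 is free -> assigned | voices=[81 - - - -]
Op 2: note_on(70): voice 1 is free -> assigned | voices=[81 70 - - -]
Op 3: note_on(77): voice 2 is free -> assigned | voices=[81 70 77 - -]
Op 4: note_on(74): voice 3 is free -> assigned | voices=[81 70 77 74 -]
Op 5: note_on(79): voice 4 is free -> assigned | voices=[81 70 77 74 79]
Op 6: note_on(85): all voices busy, STEAL voice 0 (pitch 81, oldest) -> assign | voices=[85 70 77 74 79]
Op 7: note_on(89): all voices busy, STEAL voice 1 (pitch 70, oldest) -> assign | voices=[85 89 77 74 79]
Op 8: note_off(85): free voice 0 | voices=[- 89 77 74 79]

Answer: none 4 none 3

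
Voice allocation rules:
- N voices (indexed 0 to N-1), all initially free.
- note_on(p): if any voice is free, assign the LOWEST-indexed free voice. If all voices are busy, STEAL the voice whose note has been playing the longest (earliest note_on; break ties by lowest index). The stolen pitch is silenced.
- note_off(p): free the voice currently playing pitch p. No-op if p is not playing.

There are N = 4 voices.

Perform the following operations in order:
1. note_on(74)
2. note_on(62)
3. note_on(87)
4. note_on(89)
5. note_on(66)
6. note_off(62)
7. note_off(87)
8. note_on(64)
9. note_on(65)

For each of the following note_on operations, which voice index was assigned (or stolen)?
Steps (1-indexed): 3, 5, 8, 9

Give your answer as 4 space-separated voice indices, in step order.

Answer: 2 0 1 2

Derivation:
Op 1: note_on(74): voice 0 is free -> assigned | voices=[74 - - -]
Op 2: note_on(62): voice 1 is free -> assigned | voices=[74 62 - -]
Op 3: note_on(87): voice 2 is free -> assigned | voices=[74 62 87 -]
Op 4: note_on(89): voice 3 is free -> assigned | voices=[74 62 87 89]
Op 5: note_on(66): all voices busy, STEAL voice 0 (pitch 74, oldest) -> assign | voices=[66 62 87 89]
Op 6: note_off(62): free voice 1 | voices=[66 - 87 89]
Op 7: note_off(87): free voice 2 | voices=[66 - - 89]
Op 8: note_on(64): voice 1 is free -> assigned | voices=[66 64 - 89]
Op 9: note_on(65): voice 2 is free -> assigned | voices=[66 64 65 89]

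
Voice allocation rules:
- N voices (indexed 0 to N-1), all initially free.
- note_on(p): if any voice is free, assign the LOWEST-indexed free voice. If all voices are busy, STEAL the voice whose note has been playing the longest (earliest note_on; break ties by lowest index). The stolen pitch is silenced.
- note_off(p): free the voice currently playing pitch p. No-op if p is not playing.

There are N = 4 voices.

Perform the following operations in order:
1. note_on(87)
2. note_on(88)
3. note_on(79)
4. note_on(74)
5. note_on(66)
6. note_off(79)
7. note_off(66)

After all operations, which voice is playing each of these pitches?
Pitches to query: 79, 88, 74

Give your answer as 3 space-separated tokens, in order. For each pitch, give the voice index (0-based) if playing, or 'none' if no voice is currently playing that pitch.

Op 1: note_on(87): voice 0 is free -> assigned | voices=[87 - - -]
Op 2: note_on(88): voice 1 is free -> assigned | voices=[87 88 - -]
Op 3: note_on(79): voice 2 is free -> assigned | voices=[87 88 79 -]
Op 4: note_on(74): voice 3 is free -> assigned | voices=[87 88 79 74]
Op 5: note_on(66): all voices busy, STEAL voice 0 (pitch 87, oldest) -> assign | voices=[66 88 79 74]
Op 6: note_off(79): free voice 2 | voices=[66 88 - 74]
Op 7: note_off(66): free voice 0 | voices=[- 88 - 74]

Answer: none 1 3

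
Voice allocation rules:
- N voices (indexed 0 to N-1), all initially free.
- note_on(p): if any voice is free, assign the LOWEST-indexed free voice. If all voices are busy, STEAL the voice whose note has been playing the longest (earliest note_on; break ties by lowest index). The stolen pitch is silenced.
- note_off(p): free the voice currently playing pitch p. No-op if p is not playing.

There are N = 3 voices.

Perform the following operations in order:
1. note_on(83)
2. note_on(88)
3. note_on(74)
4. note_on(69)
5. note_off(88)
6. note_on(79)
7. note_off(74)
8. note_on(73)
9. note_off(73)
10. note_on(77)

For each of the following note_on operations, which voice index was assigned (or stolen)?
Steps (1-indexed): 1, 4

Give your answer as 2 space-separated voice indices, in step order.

Op 1: note_on(83): voice 0 is free -> assigned | voices=[83 - -]
Op 2: note_on(88): voice 1 is free -> assigned | voices=[83 88 -]
Op 3: note_on(74): voice 2 is free -> assigned | voices=[83 88 74]
Op 4: note_on(69): all voices busy, STEAL voice 0 (pitch 83, oldest) -> assign | voices=[69 88 74]
Op 5: note_off(88): free voice 1 | voices=[69 - 74]
Op 6: note_on(79): voice 1 is free -> assigned | voices=[69 79 74]
Op 7: note_off(74): free voice 2 | voices=[69 79 -]
Op 8: note_on(73): voice 2 is free -> assigned | voices=[69 79 73]
Op 9: note_off(73): free voice 2 | voices=[69 79 -]
Op 10: note_on(77): voice 2 is free -> assigned | voices=[69 79 77]

Answer: 0 0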